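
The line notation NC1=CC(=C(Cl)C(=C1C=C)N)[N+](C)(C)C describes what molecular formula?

Heavy atoms from the SMILES: 11 C, 1 Cl, 3 N.
Implicit hydrogens by atom environment:
  5 × C (aromatic): no H
  3 × C: 3 H each → 9
  2 × N: 2 H each → 4
  1 × C: 2 H
  1 × C (aromatic): 1 H
  1 × C: 1 H
  1 × Cl: no H
  1 × N (charge +1): no H
  Total hydrogens = 17.
Net charge +1.
Molecular formula: C11H17ClN3+

C11H17ClN3+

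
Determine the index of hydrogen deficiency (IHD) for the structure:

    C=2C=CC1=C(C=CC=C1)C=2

7

Molecular formula from the SMILES: C10H8.
DoU = (2C + 2 + N − H − X)/2 = (2·10 + 2 + 0 − 8 − 0)/2 = 14/2 = 7.
(Structurally: 2 ring(s) + 5 π bond(s) = 7.)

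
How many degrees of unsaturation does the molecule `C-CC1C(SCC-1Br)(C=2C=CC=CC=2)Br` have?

5

Molecular formula from the SMILES: C12H14Br2S.
DoU = (2C + 2 + N − H − X)/2 = (2·12 + 2 + 0 − 14 − 2)/2 = 10/2 = 5.
(Structurally: 2 ring(s) + 3 π bond(s) = 5.)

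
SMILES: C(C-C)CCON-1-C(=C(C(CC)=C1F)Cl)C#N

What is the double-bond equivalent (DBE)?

5

Molecular formula from the SMILES: C12H16ClFN2O.
DoU = (2C + 2 + N − H − X)/2 = (2·12 + 2 + 2 − 16 − 2)/2 = 10/2 = 5.
(Structurally: 1 ring(s) + 4 π bond(s) = 5.)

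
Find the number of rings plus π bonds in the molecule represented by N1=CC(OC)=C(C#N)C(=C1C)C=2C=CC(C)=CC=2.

Molecular formula from the SMILES: C15H14N2O.
DoU = (2C + 2 + N − H − X)/2 = (2·15 + 2 + 2 − 14 − 0)/2 = 20/2 = 10.
(Structurally: 2 ring(s) + 8 π bond(s) = 10.)

10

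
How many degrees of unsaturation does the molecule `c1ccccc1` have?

4

Molecular formula from the SMILES: C6H6.
DoU = (2C + 2 + N − H − X)/2 = (2·6 + 2 + 0 − 6 − 0)/2 = 8/2 = 4.
(Structurally: 1 ring(s) + 3 π bond(s) = 4.)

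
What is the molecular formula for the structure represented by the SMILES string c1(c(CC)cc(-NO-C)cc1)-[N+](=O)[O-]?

Heavy atoms from the SMILES: 9 C, 2 N, 3 O.
Implicit hydrogens by atom environment:
  3 × C (aromatic): 1 H each → 3
  3 × C (aromatic): no H
  2 × C: 3 H each → 6
  2 × O: no H
  1 × C: 2 H
  1 × N: 1 H
  1 × N (charge +1): no H
  1 × O (charge -1): no H
  Total hydrogens = 12.
Molecular formula: C9H12N2O3

C9H12N2O3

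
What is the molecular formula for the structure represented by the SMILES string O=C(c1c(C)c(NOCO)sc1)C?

Heavy atoms from the SMILES: 8 C, 1 N, 3 O, 1 S.
Implicit hydrogens by atom environment:
  3 × C (aromatic): no H
  2 × C: 3 H each → 6
  2 × O: no H
  1 × C: 2 H
  1 × C (aromatic): 1 H
  1 × C: no H
  1 × N: 1 H
  1 × O: 1 H
  1 × S (aromatic): no H
  Total hydrogens = 11.
Molecular formula: C8H11NO3S

C8H11NO3S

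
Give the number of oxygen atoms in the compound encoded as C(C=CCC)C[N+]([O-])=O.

The symbol for oxygen appears 2 times in the SMILES.

2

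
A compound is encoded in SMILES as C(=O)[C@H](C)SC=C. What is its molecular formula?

Heavy atoms from the SMILES: 5 C, 1 O, 1 S.
Implicit hydrogens by atom environment:
  3 × C: 1 H each → 3
  1 × C: 3 H
  1 × C: 2 H
  1 × O: no H
  1 × S: no H
  Total hydrogens = 8.
Molecular formula: C5H8OS

C5H8OS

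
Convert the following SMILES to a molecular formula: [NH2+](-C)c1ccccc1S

Heavy atoms from the SMILES: 7 C, 1 N, 1 S.
Implicit hydrogens by atom environment:
  4 × C (aromatic): 1 H each → 4
  2 × C (aromatic): no H
  1 × C: 3 H
  1 × N (charge +1): 2 H
  1 × S: 1 H
  Total hydrogens = 10.
Net charge +1.
Molecular formula: C7H10NS+

C7H10NS+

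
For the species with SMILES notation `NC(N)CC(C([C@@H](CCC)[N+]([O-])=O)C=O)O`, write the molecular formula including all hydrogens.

Heavy atoms from the SMILES: 9 C, 3 N, 4 O.
Implicit hydrogens by atom environment:
  5 × C: 1 H each → 5
  3 × C: 2 H each → 6
  2 × N: 2 H each → 4
  2 × O: no H
  1 × C: 3 H
  1 × N (charge +1): no H
  1 × O: 1 H
  1 × O (charge -1): no H
  Total hydrogens = 19.
Molecular formula: C9H19N3O4

C9H19N3O4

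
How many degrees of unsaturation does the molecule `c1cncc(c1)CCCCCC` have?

Molecular formula from the SMILES: C11H17N.
DoU = (2C + 2 + N − H − X)/2 = (2·11 + 2 + 1 − 17 − 0)/2 = 8/2 = 4.
(Structurally: 1 ring(s) + 3 π bond(s) = 4.)

4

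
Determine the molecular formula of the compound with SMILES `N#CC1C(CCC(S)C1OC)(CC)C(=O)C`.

Heavy atoms from the SMILES: 12 C, 1 N, 2 O, 1 S.
Implicit hydrogens by atom environment:
  3 × C: 3 H each → 9
  3 × C: 2 H each → 6
  3 × C: 1 H each → 3
  3 × C: no H
  2 × O: no H
  1 × N: no H
  1 × S: 1 H
  Total hydrogens = 19.
Molecular formula: C12H19NO2S

C12H19NO2S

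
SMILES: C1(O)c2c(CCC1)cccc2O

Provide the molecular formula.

C10H12O2

Heavy atoms from the SMILES: 10 C, 2 O.
Implicit hydrogens by atom environment:
  3 × C: 2 H each → 6
  3 × C (aromatic): 1 H each → 3
  3 × C (aromatic): no H
  2 × O: 1 H each → 2
  1 × C: 1 H
  Total hydrogens = 12.
Molecular formula: C10H12O2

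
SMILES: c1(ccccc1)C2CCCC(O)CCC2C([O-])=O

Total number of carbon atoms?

15

The symbol for carbon appears 15 times in the SMILES. Lowercase c denotes aromatic carbon and counts toward C.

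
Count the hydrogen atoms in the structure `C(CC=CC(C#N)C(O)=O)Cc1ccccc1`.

15

Hydrogens are implicit in SMILES; fill each atom to its normal valence:
  5 × C (aromatic): 1 H each → 5
  3 × C: 2 H each → 6
  3 × C: 1 H each → 3
  2 × C: no H
  1 × C (aromatic): no H
  1 × N: no H
  1 × O: 1 H
  1 × O: no H
  Total hydrogens = 15.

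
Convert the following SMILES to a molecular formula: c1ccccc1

C6H6

Heavy atoms from the SMILES: 6 C.
Implicit hydrogens by atom environment:
  6 × C (aromatic): 1 H each → 6
  Total hydrogens = 6.
Molecular formula: C6H6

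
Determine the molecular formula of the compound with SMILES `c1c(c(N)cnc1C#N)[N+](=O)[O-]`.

C6H4N4O2

Heavy atoms from the SMILES: 6 C, 4 N, 2 O.
Implicit hydrogens by atom environment:
  3 × C (aromatic): no H
  2 × C (aromatic): 1 H each → 2
  1 × C: no H
  1 × N: 2 H
  1 × N (aromatic): no H
  1 × N (charge +1): no H
  1 × N: no H
  1 × O: no H
  1 × O (charge -1): no H
  Total hydrogens = 4.
Molecular formula: C6H4N4O2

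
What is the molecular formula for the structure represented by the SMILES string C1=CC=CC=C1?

Heavy atoms from the SMILES: 6 C.
Implicit hydrogens by atom environment:
  6 × C (aromatic): 1 H each → 6
  Total hydrogens = 6.
Molecular formula: C6H6

C6H6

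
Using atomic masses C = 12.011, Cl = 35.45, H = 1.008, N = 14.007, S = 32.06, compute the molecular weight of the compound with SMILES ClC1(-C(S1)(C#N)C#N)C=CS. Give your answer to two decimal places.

Molecular formula: C6H3ClN2S2.
M = 6×12.011 + 1×35.45 + 3×1.008 + 2×14.007 + 2×32.06 = 202.67 g/mol.

202.67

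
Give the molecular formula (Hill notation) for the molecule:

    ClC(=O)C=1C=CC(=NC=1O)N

Heavy atoms from the SMILES: 6 C, 1 Cl, 2 N, 2 O.
Implicit hydrogens by atom environment:
  3 × C (aromatic): no H
  2 × C (aromatic): 1 H each → 2
  1 × C: no H
  1 × Cl: no H
  1 × N: 2 H
  1 × N (aromatic): no H
  1 × O: 1 H
  1 × O: no H
  Total hydrogens = 5.
Molecular formula: C6H5ClN2O2

C6H5ClN2O2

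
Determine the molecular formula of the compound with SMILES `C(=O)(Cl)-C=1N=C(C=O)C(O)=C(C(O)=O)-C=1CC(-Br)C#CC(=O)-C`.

C14H9BrClNO6

Heavy atoms from the SMILES: 1 Br, 14 C, 1 Cl, 1 N, 6 O.
Implicit hydrogens by atom environment:
  5 × C (aromatic): no H
  5 × C: no H
  4 × O: no H
  2 × C: 1 H each → 2
  2 × O: 1 H each → 2
  1 × Br: no H
  1 × C: 3 H
  1 × C: 2 H
  1 × Cl: no H
  1 × N (aromatic): no H
  Total hydrogens = 9.
Molecular formula: C14H9BrClNO6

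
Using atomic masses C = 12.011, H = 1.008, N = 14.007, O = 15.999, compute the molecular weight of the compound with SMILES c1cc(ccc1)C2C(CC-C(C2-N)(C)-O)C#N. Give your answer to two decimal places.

Molecular formula: C14H18N2O.
M = 14×12.011 + 18×1.008 + 2×14.007 + 1×15.999 = 230.31 g/mol.

230.31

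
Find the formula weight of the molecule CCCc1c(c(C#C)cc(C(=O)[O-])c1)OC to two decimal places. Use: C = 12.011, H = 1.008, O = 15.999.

Molecular formula: C13H13O3-.
M = 13×12.011 + 13×1.008 + 3×15.999 = 217.24 g/mol.

217.24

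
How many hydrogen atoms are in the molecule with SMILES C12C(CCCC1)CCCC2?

Hydrogens are implicit in SMILES; fill each atom to its normal valence:
  8 × C: 2 H each → 16
  2 × C: 1 H each → 2
  Total hydrogens = 18.

18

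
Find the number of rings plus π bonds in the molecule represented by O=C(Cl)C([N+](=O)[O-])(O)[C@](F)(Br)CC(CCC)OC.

Molecular formula from the SMILES: C9H14BrClFNO5.
DoU = (2C + 2 + N − H − X)/2 = (2·9 + 2 + 1 − 14 − 3)/2 = 4/2 = 2.
(Structurally: 0 ring(s) + 2 π bond(s) = 2.)

2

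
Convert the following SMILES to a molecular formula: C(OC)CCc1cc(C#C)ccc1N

Heavy atoms from the SMILES: 12 C, 1 N, 1 O.
Implicit hydrogens by atom environment:
  3 × C: 2 H each → 6
  3 × C (aromatic): 1 H each → 3
  3 × C (aromatic): no H
  1 × C: 3 H
  1 × C: 1 H
  1 × C: no H
  1 × N: 2 H
  1 × O: no H
  Total hydrogens = 15.
Molecular formula: C12H15NO

C12H15NO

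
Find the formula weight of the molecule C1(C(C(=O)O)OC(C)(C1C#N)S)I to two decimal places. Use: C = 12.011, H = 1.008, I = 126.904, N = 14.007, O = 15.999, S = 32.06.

313.11

Molecular formula: C7H8INO3S.
M = 7×12.011 + 8×1.008 + 1×126.904 + 1×14.007 + 3×15.999 + 1×32.06 = 313.11 g/mol.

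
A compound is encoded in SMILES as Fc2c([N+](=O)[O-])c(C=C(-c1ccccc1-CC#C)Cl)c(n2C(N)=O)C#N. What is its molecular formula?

C17H10ClFN4O3

Heavy atoms from the SMILES: 17 C, 1 Cl, 1 F, 4 N, 3 O.
Implicit hydrogens by atom environment:
  6 × C (aromatic): no H
  4 × C (aromatic): 1 H each → 4
  4 × C: no H
  2 × C: 1 H each → 2
  2 × O: no H
  1 × C: 2 H
  1 × Cl: no H
  1 × F: no H
  1 × N: 2 H
  1 × N (aromatic): no H
  1 × N: no H
  1 × N (charge +1): no H
  1 × O (charge -1): no H
  Total hydrogens = 10.
Molecular formula: C17H10ClFN4O3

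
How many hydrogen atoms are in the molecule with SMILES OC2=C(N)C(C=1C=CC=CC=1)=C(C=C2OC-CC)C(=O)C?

Hydrogens are implicit in SMILES; fill each atom to its normal valence:
  6 × C (aromatic): 1 H each → 6
  6 × C (aromatic): no H
  2 × C: 3 H each → 6
  2 × C: 2 H each → 4
  2 × O: no H
  1 × C: no H
  1 × N: 2 H
  1 × O: 1 H
  Total hydrogens = 19.

19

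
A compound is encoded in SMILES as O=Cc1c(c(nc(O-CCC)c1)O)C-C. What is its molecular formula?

Heavy atoms from the SMILES: 11 C, 1 N, 3 O.
Implicit hydrogens by atom environment:
  4 × C (aromatic): no H
  3 × C: 2 H each → 6
  2 × C: 3 H each → 6
  2 × O: no H
  1 × C (aromatic): 1 H
  1 × C: 1 H
  1 × N (aromatic): no H
  1 × O: 1 H
  Total hydrogens = 15.
Molecular formula: C11H15NO3

C11H15NO3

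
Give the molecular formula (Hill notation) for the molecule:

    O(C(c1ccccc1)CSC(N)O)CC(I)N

Heavy atoms from the SMILES: 11 C, 1 I, 2 N, 2 O, 1 S.
Implicit hydrogens by atom environment:
  5 × C (aromatic): 1 H each → 5
  3 × C: 1 H each → 3
  2 × C: 2 H each → 4
  2 × N: 2 H each → 4
  1 × C (aromatic): no H
  1 × I: no H
  1 × O: 1 H
  1 × O: no H
  1 × S: no H
  Total hydrogens = 17.
Molecular formula: C11H17IN2O2S

C11H17IN2O2S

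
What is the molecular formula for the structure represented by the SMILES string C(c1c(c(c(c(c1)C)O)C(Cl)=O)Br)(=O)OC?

C10H8BrClO4

Heavy atoms from the SMILES: 1 Br, 10 C, 1 Cl, 4 O.
Implicit hydrogens by atom environment:
  5 × C (aromatic): no H
  3 × O: no H
  2 × C: 3 H each → 6
  2 × C: no H
  1 × Br: no H
  1 × C (aromatic): 1 H
  1 × Cl: no H
  1 × O: 1 H
  Total hydrogens = 8.
Molecular formula: C10H8BrClO4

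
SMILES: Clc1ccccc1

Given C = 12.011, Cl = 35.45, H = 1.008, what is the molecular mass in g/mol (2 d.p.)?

Molecular formula: C6H5Cl.
M = 6×12.011 + 1×35.45 + 5×1.008 = 112.56 g/mol.

112.56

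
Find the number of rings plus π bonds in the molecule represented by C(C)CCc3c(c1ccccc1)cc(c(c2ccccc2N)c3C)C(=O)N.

Molecular formula from the SMILES: C24H26N2O.
DoU = (2C + 2 + N − H − X)/2 = (2·24 + 2 + 2 − 26 − 0)/2 = 26/2 = 13.
(Structurally: 3 ring(s) + 10 π bond(s) = 13.)

13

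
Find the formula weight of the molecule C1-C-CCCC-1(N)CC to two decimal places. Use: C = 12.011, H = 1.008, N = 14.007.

Molecular formula: C8H17N.
M = 8×12.011 + 17×1.008 + 1×14.007 = 127.23 g/mol.

127.23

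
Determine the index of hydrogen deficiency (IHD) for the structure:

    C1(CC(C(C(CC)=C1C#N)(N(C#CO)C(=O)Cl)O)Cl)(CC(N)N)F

Molecular formula from the SMILES: C14H17Cl2FN4O3.
DoU = (2C + 2 + N − H − X)/2 = (2·14 + 2 + 4 − 17 − 3)/2 = 14/2 = 7.
(Structurally: 1 ring(s) + 6 π bond(s) = 7.)

7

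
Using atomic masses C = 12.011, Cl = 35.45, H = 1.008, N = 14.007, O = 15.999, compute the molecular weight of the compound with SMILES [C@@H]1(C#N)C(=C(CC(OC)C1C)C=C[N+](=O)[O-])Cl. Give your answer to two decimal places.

256.69

Molecular formula: C11H13ClN2O3.
M = 11×12.011 + 1×35.45 + 13×1.008 + 2×14.007 + 3×15.999 = 256.69 g/mol.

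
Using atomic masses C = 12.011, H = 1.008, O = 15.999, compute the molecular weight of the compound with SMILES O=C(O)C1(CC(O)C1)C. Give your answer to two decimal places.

130.14

Molecular formula: C6H10O3.
M = 6×12.011 + 10×1.008 + 3×15.999 = 130.14 g/mol.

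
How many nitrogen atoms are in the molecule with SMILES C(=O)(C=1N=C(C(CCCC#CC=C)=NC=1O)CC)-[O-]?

2

The symbol for nitrogen appears 2 times in the SMILES.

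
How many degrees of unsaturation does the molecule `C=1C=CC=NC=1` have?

Molecular formula from the SMILES: C5H5N.
DoU = (2C + 2 + N − H − X)/2 = (2·5 + 2 + 1 − 5 − 0)/2 = 8/2 = 4.
(Structurally: 1 ring(s) + 3 π bond(s) = 4.)

4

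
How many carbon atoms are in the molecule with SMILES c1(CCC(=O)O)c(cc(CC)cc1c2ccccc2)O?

The symbol for carbon appears 17 times in the SMILES. Lowercase c denotes aromatic carbon and counts toward C.

17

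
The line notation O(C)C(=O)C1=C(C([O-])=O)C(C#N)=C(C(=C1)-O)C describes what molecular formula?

Heavy atoms from the SMILES: 11 C, 1 N, 5 O.
Implicit hydrogens by atom environment:
  5 × C (aromatic): no H
  3 × C: no H
  3 × O: no H
  2 × C: 3 H each → 6
  1 × C (aromatic): 1 H
  1 × N: no H
  1 × O: 1 H
  1 × O (charge -1): no H
  Total hydrogens = 8.
Net charge -1.
Molecular formula: C11H8NO5-

C11H8NO5-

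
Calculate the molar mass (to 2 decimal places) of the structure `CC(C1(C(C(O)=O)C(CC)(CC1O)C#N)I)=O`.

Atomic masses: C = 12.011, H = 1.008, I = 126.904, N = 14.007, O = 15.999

351.14

Molecular formula: C11H14INO4.
M = 11×12.011 + 14×1.008 + 1×126.904 + 1×14.007 + 4×15.999 = 351.14 g/mol.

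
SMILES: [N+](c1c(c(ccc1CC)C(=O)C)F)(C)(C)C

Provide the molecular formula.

C13H19FNO+

Heavy atoms from the SMILES: 13 C, 1 F, 1 N, 1 O.
Implicit hydrogens by atom environment:
  5 × C: 3 H each → 15
  4 × C (aromatic): no H
  2 × C (aromatic): 1 H each → 2
  1 × C: 2 H
  1 × C: no H
  1 × F: no H
  1 × N (charge +1): no H
  1 × O: no H
  Total hydrogens = 19.
Net charge +1.
Molecular formula: C13H19FNO+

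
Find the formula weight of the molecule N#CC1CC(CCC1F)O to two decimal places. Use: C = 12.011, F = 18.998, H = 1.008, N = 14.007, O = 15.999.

Molecular formula: C7H10FNO.
M = 7×12.011 + 1×18.998 + 10×1.008 + 1×14.007 + 1×15.999 = 143.16 g/mol.

143.16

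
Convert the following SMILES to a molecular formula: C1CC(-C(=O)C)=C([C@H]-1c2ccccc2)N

Heavy atoms from the SMILES: 13 C, 1 N, 1 O.
Implicit hydrogens by atom environment:
  5 × C (aromatic): 1 H each → 5
  3 × C: no H
  2 × C: 2 H each → 4
  1 × C: 3 H
  1 × C: 1 H
  1 × C (aromatic): no H
  1 × N: 2 H
  1 × O: no H
  Total hydrogens = 15.
Molecular formula: C13H15NO

C13H15NO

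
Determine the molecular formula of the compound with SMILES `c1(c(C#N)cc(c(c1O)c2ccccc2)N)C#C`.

C15H10N2O

Heavy atoms from the SMILES: 15 C, 2 N, 1 O.
Implicit hydrogens by atom environment:
  6 × C (aromatic): 1 H each → 6
  6 × C (aromatic): no H
  2 × C: no H
  1 × C: 1 H
  1 × N: 2 H
  1 × N: no H
  1 × O: 1 H
  Total hydrogens = 10.
Molecular formula: C15H10N2O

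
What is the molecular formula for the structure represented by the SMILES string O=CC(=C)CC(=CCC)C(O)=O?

Heavy atoms from the SMILES: 9 C, 3 O.
Implicit hydrogens by atom environment:
  3 × C: 2 H each → 6
  3 × C: no H
  2 × C: 1 H each → 2
  2 × O: no H
  1 × C: 3 H
  1 × O: 1 H
  Total hydrogens = 12.
Molecular formula: C9H12O3

C9H12O3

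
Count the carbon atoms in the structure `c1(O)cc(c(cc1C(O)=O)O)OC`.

The symbol for carbon appears 8 times in the SMILES. Lowercase c denotes aromatic carbon and counts toward C.

8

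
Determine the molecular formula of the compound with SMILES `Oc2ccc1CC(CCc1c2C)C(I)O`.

Heavy atoms from the SMILES: 12 C, 1 I, 2 O.
Implicit hydrogens by atom environment:
  4 × C (aromatic): no H
  3 × C: 2 H each → 6
  2 × C (aromatic): 1 H each → 2
  2 × C: 1 H each → 2
  2 × O: 1 H each → 2
  1 × C: 3 H
  1 × I: no H
  Total hydrogens = 15.
Molecular formula: C12H15IO2

C12H15IO2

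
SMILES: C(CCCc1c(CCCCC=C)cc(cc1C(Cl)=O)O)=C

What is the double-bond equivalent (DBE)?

7

Molecular formula from the SMILES: C18H23ClO2.
DoU = (2C + 2 + N − H − X)/2 = (2·18 + 2 + 0 − 23 − 1)/2 = 14/2 = 7.
(Structurally: 1 ring(s) + 6 π bond(s) = 7.)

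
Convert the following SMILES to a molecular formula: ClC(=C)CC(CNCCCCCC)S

Heavy atoms from the SMILES: 11 C, 1 Cl, 1 N, 1 S.
Implicit hydrogens by atom environment:
  8 × C: 2 H each → 16
  1 × C: 3 H
  1 × C: 1 H
  1 × C: no H
  1 × Cl: no H
  1 × N: 1 H
  1 × S: 1 H
  Total hydrogens = 22.
Molecular formula: C11H22ClNS

C11H22ClNS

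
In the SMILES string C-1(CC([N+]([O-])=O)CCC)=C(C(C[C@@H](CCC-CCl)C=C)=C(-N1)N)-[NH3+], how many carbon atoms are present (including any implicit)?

17

The symbol for carbon appears 17 times in the SMILES. (Cl is a single chlorine, not C + l.)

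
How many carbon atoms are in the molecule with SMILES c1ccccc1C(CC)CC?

The symbol for carbon appears 11 times in the SMILES. Lowercase c denotes aromatic carbon and counts toward C.

11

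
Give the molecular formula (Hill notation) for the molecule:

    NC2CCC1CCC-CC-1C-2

C10H19N

Heavy atoms from the SMILES: 10 C, 1 N.
Implicit hydrogens by atom environment:
  7 × C: 2 H each → 14
  3 × C: 1 H each → 3
  1 × N: 2 H
  Total hydrogens = 19.
Molecular formula: C10H19N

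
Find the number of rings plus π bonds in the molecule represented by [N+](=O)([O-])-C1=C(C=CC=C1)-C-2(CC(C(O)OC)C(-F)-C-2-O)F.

6

Molecular formula from the SMILES: C13H15F2NO5.
DoU = (2C + 2 + N − H − X)/2 = (2·13 + 2 + 1 − 15 − 2)/2 = 12/2 = 6.
(Structurally: 2 ring(s) + 4 π bond(s) = 6.)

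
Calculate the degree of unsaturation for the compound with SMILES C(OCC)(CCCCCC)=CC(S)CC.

Molecular formula from the SMILES: C13H26OS.
DoU = (2C + 2 + N − H − X)/2 = (2·13 + 2 + 0 − 26 − 0)/2 = 2/2 = 1.
(Structurally: 0 ring(s) + 1 π bond(s) = 1.)

1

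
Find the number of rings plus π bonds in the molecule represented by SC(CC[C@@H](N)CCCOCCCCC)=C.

1

Molecular formula from the SMILES: C13H27NOS.
DoU = (2C + 2 + N − H − X)/2 = (2·13 + 2 + 1 − 27 − 0)/2 = 2/2 = 1.
(Structurally: 0 ring(s) + 1 π bond(s) = 1.)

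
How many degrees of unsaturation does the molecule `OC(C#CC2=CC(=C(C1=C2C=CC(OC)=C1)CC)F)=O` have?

Molecular formula from the SMILES: C16H13FO3.
DoU = (2C + 2 + N − H − X)/2 = (2·16 + 2 + 0 − 13 − 1)/2 = 20/2 = 10.
(Structurally: 2 ring(s) + 8 π bond(s) = 10.)

10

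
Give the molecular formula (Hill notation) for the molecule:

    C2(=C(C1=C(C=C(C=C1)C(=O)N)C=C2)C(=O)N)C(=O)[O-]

C13H9N2O4-

Heavy atoms from the SMILES: 13 C, 2 N, 4 O.
Implicit hydrogens by atom environment:
  5 × C (aromatic): 1 H each → 5
  5 × C (aromatic): no H
  3 × C: no H
  3 × O: no H
  2 × N: 2 H each → 4
  1 × O (charge -1): no H
  Total hydrogens = 9.
Net charge -1.
Molecular formula: C13H9N2O4-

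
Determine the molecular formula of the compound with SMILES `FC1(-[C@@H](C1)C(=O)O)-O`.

Heavy atoms from the SMILES: 4 C, 1 F, 3 O.
Implicit hydrogens by atom environment:
  2 × C: no H
  2 × O: 1 H each → 2
  1 × C: 2 H
  1 × C: 1 H
  1 × F: no H
  1 × O: no H
  Total hydrogens = 5.
Molecular formula: C4H5FO3

C4H5FO3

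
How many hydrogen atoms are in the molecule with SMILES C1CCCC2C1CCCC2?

Hydrogens are implicit in SMILES; fill each atom to its normal valence:
  8 × C: 2 H each → 16
  2 × C: 1 H each → 2
  Total hydrogens = 18.

18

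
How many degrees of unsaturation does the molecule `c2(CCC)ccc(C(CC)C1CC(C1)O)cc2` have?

Molecular formula from the SMILES: C16H24O.
DoU = (2C + 2 + N − H − X)/2 = (2·16 + 2 + 0 − 24 − 0)/2 = 10/2 = 5.
(Structurally: 2 ring(s) + 3 π bond(s) = 5.)

5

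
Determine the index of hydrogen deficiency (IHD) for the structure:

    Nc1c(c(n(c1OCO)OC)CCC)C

Molecular formula from the SMILES: C10H18N2O3.
DoU = (2C + 2 + N − H − X)/2 = (2·10 + 2 + 2 − 18 − 0)/2 = 6/2 = 3.
(Structurally: 1 ring(s) + 2 π bond(s) = 3.)

3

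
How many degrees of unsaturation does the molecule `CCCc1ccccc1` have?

4

Molecular formula from the SMILES: C9H12.
DoU = (2C + 2 + N − H − X)/2 = (2·9 + 2 + 0 − 12 − 0)/2 = 8/2 = 4.
(Structurally: 1 ring(s) + 3 π bond(s) = 4.)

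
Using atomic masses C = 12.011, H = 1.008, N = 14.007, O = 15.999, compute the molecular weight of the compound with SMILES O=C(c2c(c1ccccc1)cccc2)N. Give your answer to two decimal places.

197.24

Molecular formula: C13H11NO.
M = 13×12.011 + 11×1.008 + 1×14.007 + 1×15.999 = 197.24 g/mol.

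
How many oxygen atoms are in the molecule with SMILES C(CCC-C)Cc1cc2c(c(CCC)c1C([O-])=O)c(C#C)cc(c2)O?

3

The symbol for oxygen appears 3 times in the SMILES.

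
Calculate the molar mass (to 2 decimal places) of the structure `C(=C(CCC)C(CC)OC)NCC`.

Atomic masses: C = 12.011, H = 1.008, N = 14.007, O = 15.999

Molecular formula: C11H23NO.
M = 11×12.011 + 23×1.008 + 1×14.007 + 1×15.999 = 185.31 g/mol.

185.31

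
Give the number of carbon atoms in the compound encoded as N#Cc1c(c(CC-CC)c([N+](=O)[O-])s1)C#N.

10

The symbol for carbon appears 10 times in the SMILES. Lowercase c denotes aromatic carbon and counts toward C.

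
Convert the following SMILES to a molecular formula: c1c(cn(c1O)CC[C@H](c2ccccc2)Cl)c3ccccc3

C19H18ClNO

Heavy atoms from the SMILES: 19 C, 1 Cl, 1 N, 1 O.
Implicit hydrogens by atom environment:
  12 × C (aromatic): 1 H each → 12
  4 × C (aromatic): no H
  2 × C: 2 H each → 4
  1 × C: 1 H
  1 × Cl: no H
  1 × N (aromatic): no H
  1 × O: 1 H
  Total hydrogens = 18.
Molecular formula: C19H18ClNO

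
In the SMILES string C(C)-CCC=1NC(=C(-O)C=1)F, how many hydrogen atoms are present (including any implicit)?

Hydrogens are implicit in SMILES; fill each atom to its normal valence:
  3 × C: 2 H each → 6
  3 × C (aromatic): no H
  1 × C: 3 H
  1 × C (aromatic): 1 H
  1 × F: no H
  1 × N (aromatic): 1 H
  1 × O: 1 H
  Total hydrogens = 12.

12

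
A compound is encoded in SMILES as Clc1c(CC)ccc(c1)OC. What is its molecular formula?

Heavy atoms from the SMILES: 9 C, 1 Cl, 1 O.
Implicit hydrogens by atom environment:
  3 × C (aromatic): 1 H each → 3
  3 × C (aromatic): no H
  2 × C: 3 H each → 6
  1 × C: 2 H
  1 × Cl: no H
  1 × O: no H
  Total hydrogens = 11.
Molecular formula: C9H11ClO

C9H11ClO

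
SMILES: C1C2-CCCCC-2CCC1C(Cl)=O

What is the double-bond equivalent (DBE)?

Molecular formula from the SMILES: C11H17ClO.
DoU = (2C + 2 + N − H − X)/2 = (2·11 + 2 + 0 − 17 − 1)/2 = 6/2 = 3.
(Structurally: 2 ring(s) + 1 π bond(s) = 3.)

3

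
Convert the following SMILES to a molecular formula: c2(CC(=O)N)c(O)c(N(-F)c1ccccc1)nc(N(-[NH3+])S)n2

Heavy atoms from the SMILES: 12 C, 1 F, 6 N, 2 O, 1 S.
Implicit hydrogens by atom environment:
  5 × C (aromatic): 1 H each → 5
  5 × C (aromatic): no H
  2 × N (aromatic): no H
  2 × N: no H
  1 × C: 2 H
  1 × C: no H
  1 × F: no H
  1 × N (charge +1): 3 H
  1 × N: 2 H
  1 × O: 1 H
  1 × O: no H
  1 × S: 1 H
  Total hydrogens = 14.
Net charge +1.
Molecular formula: C12H14FN6O2S+

C12H14FN6O2S+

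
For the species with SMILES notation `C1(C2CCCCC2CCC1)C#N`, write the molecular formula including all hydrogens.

C11H17N

Heavy atoms from the SMILES: 11 C, 1 N.
Implicit hydrogens by atom environment:
  7 × C: 2 H each → 14
  3 × C: 1 H each → 3
  1 × C: no H
  1 × N: no H
  Total hydrogens = 17.
Molecular formula: C11H17N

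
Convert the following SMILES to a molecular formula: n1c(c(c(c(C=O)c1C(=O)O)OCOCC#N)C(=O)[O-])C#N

Heavy atoms from the SMILES: 12 C, 3 N, 7 O.
Implicit hydrogens by atom environment:
  5 × C (aromatic): no H
  5 × O: no H
  4 × C: no H
  2 × C: 2 H each → 4
  2 × N: no H
  1 × C: 1 H
  1 × N (aromatic): no H
  1 × O: 1 H
  1 × O (charge -1): no H
  Total hydrogens = 6.
Net charge -1.
Molecular formula: C12H6N3O7-

C12H6N3O7-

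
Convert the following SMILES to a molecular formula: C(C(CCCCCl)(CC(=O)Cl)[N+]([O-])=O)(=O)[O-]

C8H10Cl2NO5-

Heavy atoms from the SMILES: 8 C, 2 Cl, 1 N, 5 O.
Implicit hydrogens by atom environment:
  5 × C: 2 H each → 10
  3 × C: no H
  3 × O: no H
  2 × Cl: no H
  2 × O (charge -1): no H
  1 × N (charge +1): no H
  Total hydrogens = 10.
Net charge -1.
Molecular formula: C8H10Cl2NO5-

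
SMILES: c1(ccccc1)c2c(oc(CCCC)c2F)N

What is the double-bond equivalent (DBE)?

7

Molecular formula from the SMILES: C14H16FNO.
DoU = (2C + 2 + N − H − X)/2 = (2·14 + 2 + 1 − 16 − 1)/2 = 14/2 = 7.
(Structurally: 2 ring(s) + 5 π bond(s) = 7.)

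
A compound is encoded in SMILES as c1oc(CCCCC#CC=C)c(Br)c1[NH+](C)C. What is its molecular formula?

Heavy atoms from the SMILES: 1 Br, 14 C, 1 N, 1 O.
Implicit hydrogens by atom environment:
  5 × C: 2 H each → 10
  3 × C (aromatic): no H
  2 × C: 3 H each → 6
  2 × C: no H
  1 × Br: no H
  1 × C (aromatic): 1 H
  1 × C: 1 H
  1 × N (charge +1): 1 H
  1 × O (aromatic): no H
  Total hydrogens = 19.
Net charge +1.
Molecular formula: C14H19BrNO+

C14H19BrNO+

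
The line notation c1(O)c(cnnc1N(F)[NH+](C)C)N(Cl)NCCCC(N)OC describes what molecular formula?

C11H22ClFN7O2+

Heavy atoms from the SMILES: 11 C, 1 Cl, 1 F, 7 N, 2 O.
Implicit hydrogens by atom environment:
  3 × C: 3 H each → 9
  3 × C: 2 H each → 6
  3 × C (aromatic): no H
  2 × N (aromatic): no H
  2 × N: no H
  1 × C (aromatic): 1 H
  1 × C: 1 H
  1 × Cl: no H
  1 × F: no H
  1 × N: 2 H
  1 × N (charge +1): 1 H
  1 × N: 1 H
  1 × O: 1 H
  1 × O: no H
  Total hydrogens = 22.
Net charge +1.
Molecular formula: C11H22ClFN7O2+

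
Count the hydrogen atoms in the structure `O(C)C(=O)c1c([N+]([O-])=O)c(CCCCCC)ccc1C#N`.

Hydrogens are implicit in SMILES; fill each atom to its normal valence:
  5 × C: 2 H each → 10
  4 × C (aromatic): no H
  3 × O: no H
  2 × C: 3 H each → 6
  2 × C (aromatic): 1 H each → 2
  2 × C: no H
  1 × N (charge +1): no H
  1 × N: no H
  1 × O (charge -1): no H
  Total hydrogens = 18.

18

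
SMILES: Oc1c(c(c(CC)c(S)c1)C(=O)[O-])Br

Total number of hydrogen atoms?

Hydrogens are implicit in SMILES; fill each atom to its normal valence:
  5 × C (aromatic): no H
  1 × Br: no H
  1 × C: 3 H
  1 × C: 2 H
  1 × C (aromatic): 1 H
  1 × C: no H
  1 × O: 1 H
  1 × O: no H
  1 × O (charge -1): no H
  1 × S: 1 H
  Total hydrogens = 8.

8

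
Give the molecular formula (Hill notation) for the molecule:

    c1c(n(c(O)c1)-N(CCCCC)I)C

Heavy atoms from the SMILES: 10 C, 1 I, 2 N, 1 O.
Implicit hydrogens by atom environment:
  4 × C: 2 H each → 8
  2 × C: 3 H each → 6
  2 × C (aromatic): 1 H each → 2
  2 × C (aromatic): no H
  1 × I: no H
  1 × N (aromatic): no H
  1 × N: no H
  1 × O: 1 H
  Total hydrogens = 17.
Molecular formula: C10H17IN2O

C10H17IN2O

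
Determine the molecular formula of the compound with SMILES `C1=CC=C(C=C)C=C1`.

Heavy atoms from the SMILES: 8 C.
Implicit hydrogens by atom environment:
  5 × C (aromatic): 1 H each → 5
  1 × C: 2 H
  1 × C: 1 H
  1 × C (aromatic): no H
  Total hydrogens = 8.
Molecular formula: C8H8

C8H8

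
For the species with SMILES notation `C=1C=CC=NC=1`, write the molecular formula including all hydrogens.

Heavy atoms from the SMILES: 5 C, 1 N.
Implicit hydrogens by atom environment:
  5 × C (aromatic): 1 H each → 5
  1 × N (aromatic): no H
  Total hydrogens = 5.
Molecular formula: C5H5N

C5H5N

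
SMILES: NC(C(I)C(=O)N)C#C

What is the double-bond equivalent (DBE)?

3

Molecular formula from the SMILES: C5H7IN2O.
DoU = (2C + 2 + N − H − X)/2 = (2·5 + 2 + 2 − 7 − 1)/2 = 6/2 = 3.
(Structurally: 0 ring(s) + 3 π bond(s) = 3.)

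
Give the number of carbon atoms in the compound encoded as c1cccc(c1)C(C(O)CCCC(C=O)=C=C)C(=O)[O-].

The symbol for carbon appears 16 times in the SMILES. Lowercase c denotes aromatic carbon and counts toward C.

16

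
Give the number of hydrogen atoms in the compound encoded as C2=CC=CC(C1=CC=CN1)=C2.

9

Hydrogens are implicit in SMILES; fill each atom to its normal valence:
  8 × C (aromatic): 1 H each → 8
  2 × C (aromatic): no H
  1 × N (aromatic): 1 H
  Total hydrogens = 9.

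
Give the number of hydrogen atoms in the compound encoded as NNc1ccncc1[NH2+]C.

Hydrogens are implicit in SMILES; fill each atom to its normal valence:
  3 × C (aromatic): 1 H each → 3
  2 × C (aromatic): no H
  1 × C: 3 H
  1 × N: 2 H
  1 × N (charge +1): 2 H
  1 × N: 1 H
  1 × N (aromatic): no H
  Total hydrogens = 11.

11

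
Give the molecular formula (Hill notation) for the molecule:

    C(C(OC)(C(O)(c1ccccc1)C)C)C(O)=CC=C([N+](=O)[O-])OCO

Heavy atoms from the SMILES: 17 C, 1 N, 7 O.
Implicit hydrogens by atom environment:
  5 × C (aromatic): 1 H each → 5
  4 × C: no H
  3 × C: 3 H each → 9
  3 × O: 1 H each → 3
  3 × O: no H
  2 × C: 2 H each → 4
  2 × C: 1 H each → 2
  1 × C (aromatic): no H
  1 × N (charge +1): no H
  1 × O (charge -1): no H
  Total hydrogens = 23.
Molecular formula: C17H23NO7

C17H23NO7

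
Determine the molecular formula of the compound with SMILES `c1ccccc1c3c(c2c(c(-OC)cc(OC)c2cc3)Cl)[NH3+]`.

Heavy atoms from the SMILES: 18 C, 1 Cl, 1 N, 2 O.
Implicit hydrogens by atom environment:
  8 × C (aromatic): 1 H each → 8
  8 × C (aromatic): no H
  2 × C: 3 H each → 6
  2 × O: no H
  1 × Cl: no H
  1 × N (charge +1): 3 H
  Total hydrogens = 17.
Net charge +1.
Molecular formula: C18H17ClNO2+

C18H17ClNO2+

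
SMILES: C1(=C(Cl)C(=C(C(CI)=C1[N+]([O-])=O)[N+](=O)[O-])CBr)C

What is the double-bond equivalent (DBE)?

6

Molecular formula from the SMILES: C9H7BrClIN2O4.
DoU = (2C + 2 + N − H − X)/2 = (2·9 + 2 + 2 − 7 − 3)/2 = 12/2 = 6.
(Structurally: 1 ring(s) + 5 π bond(s) = 6.)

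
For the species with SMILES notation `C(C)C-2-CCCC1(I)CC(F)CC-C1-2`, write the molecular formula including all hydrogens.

C12H20FI

Heavy atoms from the SMILES: 12 C, 1 F, 1 I.
Implicit hydrogens by atom environment:
  7 × C: 2 H each → 14
  3 × C: 1 H each → 3
  1 × C: 3 H
  1 × C: no H
  1 × F: no H
  1 × I: no H
  Total hydrogens = 20.
Molecular formula: C12H20FI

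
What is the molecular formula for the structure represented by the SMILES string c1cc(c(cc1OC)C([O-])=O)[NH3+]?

Heavy atoms from the SMILES: 8 C, 1 N, 3 O.
Implicit hydrogens by atom environment:
  3 × C (aromatic): 1 H each → 3
  3 × C (aromatic): no H
  2 × O: no H
  1 × C: 3 H
  1 × C: no H
  1 × N (charge +1): 3 H
  1 × O (charge -1): no H
  Total hydrogens = 9.
Molecular formula: C8H9NO3

C8H9NO3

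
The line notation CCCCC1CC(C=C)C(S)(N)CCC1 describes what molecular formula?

Heavy atoms from the SMILES: 13 C, 1 N, 1 S.
Implicit hydrogens by atom environment:
  8 × C: 2 H each → 16
  3 × C: 1 H each → 3
  1 × C: 3 H
  1 × C: no H
  1 × N: 2 H
  1 × S: 1 H
  Total hydrogens = 25.
Molecular formula: C13H25NS

C13H25NS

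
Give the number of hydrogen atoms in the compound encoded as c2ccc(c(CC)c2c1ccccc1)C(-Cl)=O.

13

Hydrogens are implicit in SMILES; fill each atom to its normal valence:
  8 × C (aromatic): 1 H each → 8
  4 × C (aromatic): no H
  1 × C: 3 H
  1 × C: 2 H
  1 × C: no H
  1 × Cl: no H
  1 × O: no H
  Total hydrogens = 13.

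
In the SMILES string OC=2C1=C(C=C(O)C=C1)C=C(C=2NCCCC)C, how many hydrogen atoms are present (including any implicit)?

19

Hydrogens are implicit in SMILES; fill each atom to its normal valence:
  6 × C (aromatic): no H
  4 × C (aromatic): 1 H each → 4
  3 × C: 2 H each → 6
  2 × C: 3 H each → 6
  2 × O: 1 H each → 2
  1 × N: 1 H
  Total hydrogens = 19.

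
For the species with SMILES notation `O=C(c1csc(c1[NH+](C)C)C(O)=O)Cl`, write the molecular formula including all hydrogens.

C8H9ClNO3S+

Heavy atoms from the SMILES: 8 C, 1 Cl, 1 N, 3 O, 1 S.
Implicit hydrogens by atom environment:
  3 × C (aromatic): no H
  2 × C: 3 H each → 6
  2 × C: no H
  2 × O: no H
  1 × C (aromatic): 1 H
  1 × Cl: no H
  1 × N (charge +1): 1 H
  1 × O: 1 H
  1 × S (aromatic): no H
  Total hydrogens = 9.
Net charge +1.
Molecular formula: C8H9ClNO3S+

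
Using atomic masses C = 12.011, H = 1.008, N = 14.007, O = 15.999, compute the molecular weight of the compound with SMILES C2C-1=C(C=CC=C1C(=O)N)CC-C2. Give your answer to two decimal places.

Molecular formula: C11H13NO.
M = 11×12.011 + 13×1.008 + 1×14.007 + 1×15.999 = 175.23 g/mol.

175.23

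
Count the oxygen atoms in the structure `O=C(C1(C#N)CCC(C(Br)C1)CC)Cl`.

The symbol for oxygen appears 1 time in the SMILES.

1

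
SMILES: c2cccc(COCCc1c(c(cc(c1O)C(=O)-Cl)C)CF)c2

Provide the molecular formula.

Heavy atoms from the SMILES: 18 C, 1 Cl, 1 F, 3 O.
Implicit hydrogens by atom environment:
  6 × C (aromatic): 1 H each → 6
  6 × C (aromatic): no H
  4 × C: 2 H each → 8
  2 × O: no H
  1 × C: 3 H
  1 × C: no H
  1 × Cl: no H
  1 × F: no H
  1 × O: 1 H
  Total hydrogens = 18.
Molecular formula: C18H18ClFO3

C18H18ClFO3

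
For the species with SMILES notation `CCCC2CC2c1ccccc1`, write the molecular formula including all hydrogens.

Heavy atoms from the SMILES: 12 C.
Implicit hydrogens by atom environment:
  5 × C (aromatic): 1 H each → 5
  3 × C: 2 H each → 6
  2 × C: 1 H each → 2
  1 × C: 3 H
  1 × C (aromatic): no H
  Total hydrogens = 16.
Molecular formula: C12H16

C12H16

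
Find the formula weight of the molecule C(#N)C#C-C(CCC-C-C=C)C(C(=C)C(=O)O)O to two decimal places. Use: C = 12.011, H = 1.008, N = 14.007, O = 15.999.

Molecular formula: C14H17NO3.
M = 14×12.011 + 17×1.008 + 1×14.007 + 3×15.999 = 247.29 g/mol.

247.29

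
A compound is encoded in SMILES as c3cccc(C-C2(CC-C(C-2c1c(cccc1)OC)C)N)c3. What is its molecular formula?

Heavy atoms from the SMILES: 20 C, 1 N, 1 O.
Implicit hydrogens by atom environment:
  9 × C (aromatic): 1 H each → 9
  3 × C: 2 H each → 6
  3 × C (aromatic): no H
  2 × C: 3 H each → 6
  2 × C: 1 H each → 2
  1 × C: no H
  1 × N: 2 H
  1 × O: no H
  Total hydrogens = 25.
Molecular formula: C20H25NO

C20H25NO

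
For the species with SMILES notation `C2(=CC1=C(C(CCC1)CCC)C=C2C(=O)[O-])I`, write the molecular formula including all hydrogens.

Heavy atoms from the SMILES: 14 C, 1 I, 2 O.
Implicit hydrogens by atom environment:
  5 × C: 2 H each → 10
  4 × C (aromatic): no H
  2 × C (aromatic): 1 H each → 2
  1 × C: 3 H
  1 × C: 1 H
  1 × C: no H
  1 × I: no H
  1 × O: no H
  1 × O (charge -1): no H
  Total hydrogens = 16.
Net charge -1.
Molecular formula: C14H16IO2-

C14H16IO2-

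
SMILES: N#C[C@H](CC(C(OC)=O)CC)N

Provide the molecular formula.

Heavy atoms from the SMILES: 8 C, 2 N, 2 O.
Implicit hydrogens by atom environment:
  2 × C: 3 H each → 6
  2 × C: 2 H each → 4
  2 × C: 1 H each → 2
  2 × C: no H
  2 × O: no H
  1 × N: 2 H
  1 × N: no H
  Total hydrogens = 14.
Molecular formula: C8H14N2O2

C8H14N2O2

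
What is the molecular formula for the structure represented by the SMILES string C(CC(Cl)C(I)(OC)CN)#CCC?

C9H15ClINO

Heavy atoms from the SMILES: 9 C, 1 Cl, 1 I, 1 N, 1 O.
Implicit hydrogens by atom environment:
  3 × C: 2 H each → 6
  3 × C: no H
  2 × C: 3 H each → 6
  1 × C: 1 H
  1 × Cl: no H
  1 × I: no H
  1 × N: 2 H
  1 × O: no H
  Total hydrogens = 15.
Molecular formula: C9H15ClINO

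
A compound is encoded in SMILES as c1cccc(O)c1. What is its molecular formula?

Heavy atoms from the SMILES: 6 C, 1 O.
Implicit hydrogens by atom environment:
  5 × C (aromatic): 1 H each → 5
  1 × C (aromatic): no H
  1 × O: 1 H
  Total hydrogens = 6.
Molecular formula: C6H6O

C6H6O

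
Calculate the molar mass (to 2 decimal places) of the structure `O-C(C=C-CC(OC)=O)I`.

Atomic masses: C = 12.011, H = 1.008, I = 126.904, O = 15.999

Molecular formula: C6H9IO3.
M = 6×12.011 + 9×1.008 + 1×126.904 + 3×15.999 = 256.04 g/mol.

256.04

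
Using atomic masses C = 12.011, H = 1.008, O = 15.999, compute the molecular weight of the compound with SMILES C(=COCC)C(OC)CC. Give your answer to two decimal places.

144.21

Molecular formula: C8H16O2.
M = 8×12.011 + 16×1.008 + 2×15.999 = 144.21 g/mol.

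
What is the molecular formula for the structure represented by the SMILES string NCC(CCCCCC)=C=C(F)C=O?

C11H18FNO

Heavy atoms from the SMILES: 11 C, 1 F, 1 N, 1 O.
Implicit hydrogens by atom environment:
  6 × C: 2 H each → 12
  3 × C: no H
  1 × C: 3 H
  1 × C: 1 H
  1 × F: no H
  1 × N: 2 H
  1 × O: no H
  Total hydrogens = 18.
Molecular formula: C11H18FNO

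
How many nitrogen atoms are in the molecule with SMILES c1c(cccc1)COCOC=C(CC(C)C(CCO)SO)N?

The symbol for nitrogen appears 1 time in the SMILES.

1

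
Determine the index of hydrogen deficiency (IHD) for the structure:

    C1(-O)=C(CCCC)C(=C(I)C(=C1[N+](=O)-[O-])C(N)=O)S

6

Molecular formula from the SMILES: C11H13IN2O4S.
DoU = (2C + 2 + N − H − X)/2 = (2·11 + 2 + 2 − 13 − 1)/2 = 12/2 = 6.
(Structurally: 1 ring(s) + 5 π bond(s) = 6.)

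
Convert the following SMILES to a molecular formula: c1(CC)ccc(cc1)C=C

C10H12

Heavy atoms from the SMILES: 10 C.
Implicit hydrogens by atom environment:
  4 × C (aromatic): 1 H each → 4
  2 × C: 2 H each → 4
  2 × C (aromatic): no H
  1 × C: 3 H
  1 × C: 1 H
  Total hydrogens = 12.
Molecular formula: C10H12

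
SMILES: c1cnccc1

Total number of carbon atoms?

The symbol for carbon appears 5 times in the SMILES. Lowercase c denotes aromatic carbon and counts toward C.

5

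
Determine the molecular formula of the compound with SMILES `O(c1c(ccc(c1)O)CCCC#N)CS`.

C11H13NO2S

Heavy atoms from the SMILES: 11 C, 1 N, 2 O, 1 S.
Implicit hydrogens by atom environment:
  4 × C: 2 H each → 8
  3 × C (aromatic): 1 H each → 3
  3 × C (aromatic): no H
  1 × C: no H
  1 × N: no H
  1 × O: 1 H
  1 × O: no H
  1 × S: 1 H
  Total hydrogens = 13.
Molecular formula: C11H13NO2S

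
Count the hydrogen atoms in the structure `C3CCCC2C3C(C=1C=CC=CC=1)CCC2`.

Hydrogens are implicit in SMILES; fill each atom to its normal valence:
  7 × C: 2 H each → 14
  5 × C (aromatic): 1 H each → 5
  3 × C: 1 H each → 3
  1 × C (aromatic): no H
  Total hydrogens = 22.

22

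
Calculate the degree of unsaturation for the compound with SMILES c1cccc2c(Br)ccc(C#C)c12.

Molecular formula from the SMILES: C12H7Br.
DoU = (2C + 2 + N − H − X)/2 = (2·12 + 2 + 0 − 7 − 1)/2 = 18/2 = 9.
(Structurally: 2 ring(s) + 7 π bond(s) = 9.)

9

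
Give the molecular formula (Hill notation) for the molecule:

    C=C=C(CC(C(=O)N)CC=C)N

C9H14N2O

Heavy atoms from the SMILES: 9 C, 2 N, 1 O.
Implicit hydrogens by atom environment:
  4 × C: 2 H each → 8
  3 × C: no H
  2 × C: 1 H each → 2
  2 × N: 2 H each → 4
  1 × O: no H
  Total hydrogens = 14.
Molecular formula: C9H14N2O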